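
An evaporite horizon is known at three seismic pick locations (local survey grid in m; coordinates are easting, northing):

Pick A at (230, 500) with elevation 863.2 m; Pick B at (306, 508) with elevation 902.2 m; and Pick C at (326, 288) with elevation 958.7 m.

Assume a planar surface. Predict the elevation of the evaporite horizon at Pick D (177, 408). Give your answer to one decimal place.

854.0 m

Let the plane be z = a·easting + b·northing + c.
Pick B−Pick A: 76a + 8b = 39;  Pick C−Pick A: 96a − 212b = 95.5.
Solving gives a = 0.53507, b = −0.20818.
Then c = 863.2 − a·230 − b·500 = 844.22.
At (177, 408): z = 94.7 − 84.9 + 844.22 = 854.0 m.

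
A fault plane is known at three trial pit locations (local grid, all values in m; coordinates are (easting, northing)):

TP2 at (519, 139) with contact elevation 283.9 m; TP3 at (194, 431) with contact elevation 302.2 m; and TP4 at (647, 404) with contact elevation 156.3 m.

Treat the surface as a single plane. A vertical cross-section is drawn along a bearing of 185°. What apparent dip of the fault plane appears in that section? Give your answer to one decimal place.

Two edge vectors: TP2→TP3 = (-325, 292, 18.3), TP2→TP4 = (128, 265, -127.6).
Normal n = (TP2→TP3) × (TP2→TP4) = (-42108.7, -39127.6, -123501).
So ∂z/∂E = −n_x/n_z = −0.34096 and ∂z/∂N = −n_y/n_z = −0.31682.
Unit vector along 185° is (sin 185°, cos 185°) = (-0.0872, -0.9962).
Slope in that direction = a·(-0.0872) + b·(-0.9962) = 0.34533.
Apparent dip = arctan|0.34533| = 19.1° (true dip is 25.0°, so apparent ≤ true as expected).

19.1°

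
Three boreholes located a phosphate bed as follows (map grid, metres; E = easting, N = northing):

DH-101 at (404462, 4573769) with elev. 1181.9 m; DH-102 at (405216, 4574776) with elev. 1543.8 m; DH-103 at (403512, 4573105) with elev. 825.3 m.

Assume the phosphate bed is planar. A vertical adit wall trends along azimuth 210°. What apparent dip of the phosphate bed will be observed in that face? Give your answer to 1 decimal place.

15.2°

Two edge vectors: DH-101→DH-102 = (754, 1007, 361.9), DH-101→DH-103 = (-950, -664, -356.6).
Normal n = (DH-101→DH-102) × (DH-101→DH-103) = (-118794.6, -74928.6, 455994).
So ∂z/∂E = −n_x/n_z = 0.26052 and ∂z/∂N = −n_y/n_z = 0.16432.
Unit vector along 210° is (sin 210°, cos 210°) = (-0.5000, -0.8660).
Slope in that direction = a·(-0.5000) + b·(-0.8660) = −0.27256.
Apparent dip = arctan|0.27256| = 15.2° (true dip is 17.1°, so apparent ≤ true as expected).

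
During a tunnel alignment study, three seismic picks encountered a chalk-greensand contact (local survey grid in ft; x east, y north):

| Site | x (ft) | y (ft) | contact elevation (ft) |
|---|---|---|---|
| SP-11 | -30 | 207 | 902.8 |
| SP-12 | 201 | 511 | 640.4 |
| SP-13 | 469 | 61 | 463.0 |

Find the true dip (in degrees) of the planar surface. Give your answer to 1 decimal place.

43.3°

Let the plane be z = a·x + b·y + c.
SP-12−SP-11: 231a + 304b = −262.4;  SP-13−SP-11: 499a − 146b = −439.8.
Solving gives a = −0.92767, b = −0.15825.
Gradient magnitude |∇z| = √(a² + b²) = √(0.86056 + 0.02504) = 0.94107.
True dip = arctan(0.94107) = 43.3°, dipping toward E (azimuth ≈ 080°).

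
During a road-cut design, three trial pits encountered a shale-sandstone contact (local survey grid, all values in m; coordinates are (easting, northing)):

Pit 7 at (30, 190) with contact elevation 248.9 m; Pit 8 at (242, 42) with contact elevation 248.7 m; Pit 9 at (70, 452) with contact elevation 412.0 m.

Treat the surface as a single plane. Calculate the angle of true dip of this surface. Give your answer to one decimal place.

34.4°

Two edge vectors: Pit 7→Pit 8 = (212, -148, -0.2), Pit 7→Pit 9 = (40, 262, 163.1).
Normal n = (Pit 7→Pit 8) × (Pit 7→Pit 9) = (-24086.4, -34585.2, 61464).
So ∂z/∂E = −n_x/n_z = 0.39188 and ∂z/∂N = −n_y/n_z = 0.56269.
Gradient magnitude |∇z| = √(a² + b²) = √(0.15357 + 0.31662) = 0.68570.
True dip = arctan(0.68570) = 34.4°, dipping toward SW (azimuth ≈ 215°).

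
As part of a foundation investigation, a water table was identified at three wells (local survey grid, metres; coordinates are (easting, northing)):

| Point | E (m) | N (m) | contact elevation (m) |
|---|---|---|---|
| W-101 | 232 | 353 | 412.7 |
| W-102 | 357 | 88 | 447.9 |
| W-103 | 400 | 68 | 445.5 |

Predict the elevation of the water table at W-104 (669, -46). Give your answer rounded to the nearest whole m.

Let the plane be z = a·E + b·N + c.
W-102−W-101: 125a − 265b = 35.2;  W-103−W-101: 168a − 285b = 32.8.
Solving gives a = −0.15065, b = −0.20389.
Then c = 412.7 − a·232 − b·353 = 519.62.
At (669, -46): z = −100.8 + 9.4 + 519.62 = 428.2 m.

428 m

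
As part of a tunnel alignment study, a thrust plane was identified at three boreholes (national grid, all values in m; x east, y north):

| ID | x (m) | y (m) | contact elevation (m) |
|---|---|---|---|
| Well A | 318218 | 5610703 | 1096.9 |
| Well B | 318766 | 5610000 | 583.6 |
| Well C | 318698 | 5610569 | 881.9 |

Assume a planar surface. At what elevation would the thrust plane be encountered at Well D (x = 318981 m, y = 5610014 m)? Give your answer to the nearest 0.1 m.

523.3 m

Let the plane be z = a·x + b·y + c.
Well B−Well A: 548a − 703b = −513.3;  Well C−Well A: 480a − 134b = −215.
Solving gives a = −0.311970849, b = 0.486970092.
Then c = 1096.9 − a·318218 − b·5610703 = −2631872.92.
At (318981, 5610014): z = −99512.8 + 2731909.0 − 2631872.92 = 523.3 m.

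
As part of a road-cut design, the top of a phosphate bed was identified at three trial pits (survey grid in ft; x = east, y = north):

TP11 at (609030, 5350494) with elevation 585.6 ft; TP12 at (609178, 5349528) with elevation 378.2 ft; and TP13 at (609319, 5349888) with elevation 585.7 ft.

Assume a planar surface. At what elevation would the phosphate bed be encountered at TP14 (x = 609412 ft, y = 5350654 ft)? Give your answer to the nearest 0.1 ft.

Let the plane be z = a·x + b·y + c.
TP12−TP11: 148a − 966b = −207.4;  TP13−TP11: 289a − 606b = 0.1.
Solving gives a = 0.663801020, b = 0.316400156.
Then c = 585.6 − a·609030 − b·5350494 = −2096586.27.
At (609412, 5350654): z = 404528.3 + 1692947.8 − 2096586.27 = 889.8 ft.

889.8 ft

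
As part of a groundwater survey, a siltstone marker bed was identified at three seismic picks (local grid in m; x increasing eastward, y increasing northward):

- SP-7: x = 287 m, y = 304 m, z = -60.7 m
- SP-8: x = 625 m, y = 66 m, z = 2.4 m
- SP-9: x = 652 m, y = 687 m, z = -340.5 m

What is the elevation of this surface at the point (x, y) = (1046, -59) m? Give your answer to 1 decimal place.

Two edge vectors: SP-7→SP-8 = (338, -238, 63.1), SP-7→SP-9 = (365, 383, -279.8).
Normal n = (SP-7→SP-8) × (SP-7→SP-9) = (42425.1, 117603.9, 216324).
So ∂z/∂x = −n_x/n_z = −0.196118 and ∂z/∂y = −n_y/n_z = −0.543647.
Intercept c from SP-7: -60.7 + 56.29 + 165.27 = 160.85.
At (1046, -59): z = −205.1 + 32.1 + 160.85 = -12.2 m.

-12.2 m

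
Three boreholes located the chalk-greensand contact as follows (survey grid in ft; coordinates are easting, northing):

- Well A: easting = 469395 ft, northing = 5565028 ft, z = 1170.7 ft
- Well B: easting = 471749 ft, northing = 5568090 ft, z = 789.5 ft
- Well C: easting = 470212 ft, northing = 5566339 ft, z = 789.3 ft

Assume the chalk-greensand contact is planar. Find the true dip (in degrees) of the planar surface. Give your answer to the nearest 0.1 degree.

56.7°

Two edge vectors: Well A→Well B = (2354, 3062, -381.2), Well A→Well C = (817, 1311, -381.4).
Normal n = (Well A→Well B) × (Well A→Well C) = (-668093.6, 586375.2, 584440).
So ∂z/∂easting = −n_x/n_z = 1.14313 and ∂z/∂northing = −n_y/n_z = −1.00331.
Gradient magnitude |∇z| = √(a² + b²) = √(1.30676 + 1.00663) = 1.52098.
True dip = arctan(1.52098) = 56.7°, dipping toward NW (azimuth ≈ 311°).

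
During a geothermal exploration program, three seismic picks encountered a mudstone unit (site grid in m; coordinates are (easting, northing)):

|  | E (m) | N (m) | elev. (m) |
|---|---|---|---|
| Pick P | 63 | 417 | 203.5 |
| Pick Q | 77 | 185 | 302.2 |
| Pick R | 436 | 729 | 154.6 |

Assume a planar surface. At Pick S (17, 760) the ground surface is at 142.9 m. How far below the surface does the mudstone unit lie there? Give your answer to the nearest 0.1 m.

90.7 m

Let the plane be z = a·E + b·N + c.
Pick Q−Pick P: 14a − 232b = 98.7;  Pick R−Pick P: 373a + 312b = −48.9.
Solving gives a = 0.21396, b = −0.41252.
Then c = 203.5 − a·63 − b·417 = 362.04.
At (17, 760): z_contact = 3.64 − 313.52 + 362.04 = 52.16 m.
Depth below ground = 142.9 − 52.16 = 90.7 m.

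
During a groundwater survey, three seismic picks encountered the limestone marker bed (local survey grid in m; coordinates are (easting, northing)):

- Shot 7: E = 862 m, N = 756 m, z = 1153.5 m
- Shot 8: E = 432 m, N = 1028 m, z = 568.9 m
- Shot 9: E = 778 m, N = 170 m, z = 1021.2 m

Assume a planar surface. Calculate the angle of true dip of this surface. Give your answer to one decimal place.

Let the plane be z = a·E + b·N + c.
Shot 8−Shot 7: −430a + 272b = −584.6;  Shot 9−Shot 7: −84a − 586b = −132.3.
Solving gives a = 1.37745, b = 0.02832.
Gradient magnitude |∇z| = √(a² + b²) = √(1.89736 + 0.00080) = 1.37774.
True dip = arctan(1.37774) = 54.0°, dipping toward W (azimuth ≈ 269°).

54.0°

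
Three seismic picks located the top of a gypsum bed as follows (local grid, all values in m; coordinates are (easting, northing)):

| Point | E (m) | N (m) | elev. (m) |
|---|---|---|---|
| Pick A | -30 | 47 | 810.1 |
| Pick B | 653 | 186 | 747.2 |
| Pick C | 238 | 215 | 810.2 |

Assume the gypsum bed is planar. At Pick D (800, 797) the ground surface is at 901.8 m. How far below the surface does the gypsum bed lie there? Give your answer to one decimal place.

Two edge vectors: Pick A→Pick B = (683, 139, -62.9), Pick A→Pick C = (268, 168, 0.1).
Normal n = (Pick A→Pick B) × (Pick A→Pick C) = (10581.1, -16925.5, 77492).
So ∂z/∂E = −n_x/n_z = −0.13654 and ∂z/∂N = −n_y/n_z = 0.21842.
Intercept c from Pick A: 810.1 − 4.10 − 10.27 = 795.74.
At (800, 797): z_contact = −109.24 + 174.08 + 795.74 = 860.58 m.
Depth below ground = 901.8 − 860.58 = 41.2 m.

41.2 m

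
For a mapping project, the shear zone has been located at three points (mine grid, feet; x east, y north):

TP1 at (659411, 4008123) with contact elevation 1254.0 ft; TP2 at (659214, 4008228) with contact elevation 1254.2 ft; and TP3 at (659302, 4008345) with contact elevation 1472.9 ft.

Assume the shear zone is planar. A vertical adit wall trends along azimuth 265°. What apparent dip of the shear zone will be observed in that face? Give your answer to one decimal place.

39.5°

Let the plane be z = a·x + b·y + c.
TP2−TP1: −197a + 105b = 0.2;  TP3−TP1: −109a + 222b = 218.9.
Solving gives a = 0.71046, b = 1.33487.
Unit vector along 265° is (sin 265°, cos 265°) = (-0.9962, -0.0872).
Slope in that direction = a·(-0.9962) + b·(-0.0872) = −0.82410.
Apparent dip = arctan|0.82410| = 39.5° (true dip is 56.5°, so apparent ≤ true as expected).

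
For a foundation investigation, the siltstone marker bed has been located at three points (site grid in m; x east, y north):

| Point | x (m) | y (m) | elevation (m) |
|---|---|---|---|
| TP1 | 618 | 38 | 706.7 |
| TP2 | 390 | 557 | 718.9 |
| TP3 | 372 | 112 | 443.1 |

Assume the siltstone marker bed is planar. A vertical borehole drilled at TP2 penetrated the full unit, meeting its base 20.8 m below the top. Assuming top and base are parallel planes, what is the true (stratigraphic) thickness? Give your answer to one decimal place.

12.3 m

Two edge vectors: TP1→TP2 = (-228, 519, 12.2), TP1→TP3 = (-246, 74, -263.6).
Normal n = (TP1→TP2) × (TP1→TP3) = (-137711.2, -63102, 110802).
So ∂z/∂x = −n_x/n_z = 1.24286 and ∂z/∂y = −n_y/n_z = 0.56950.
|∇z| = √(a²+b²) = 1.36712, so dip δ = arctan(1.36712) = 53.82°.
True thickness = vertical thickness × cos δ = 20.8 × cos 53.82° = 12.3 m.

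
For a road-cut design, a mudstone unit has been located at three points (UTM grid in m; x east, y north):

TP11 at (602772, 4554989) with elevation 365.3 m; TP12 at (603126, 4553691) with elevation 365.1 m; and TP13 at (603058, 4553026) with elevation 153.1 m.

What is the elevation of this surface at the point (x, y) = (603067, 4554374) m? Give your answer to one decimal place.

473.4 m

Let the plane be z = a·x + b·y + c.
TP12−TP11: 354a − 1298b = −0.2;  TP13−TP11: 286a − 1963b = −212.2.
Solving gives a = 0.849753147, b = 0.231904941.
Then c = 365.3 − a·602772 − b·4554989 = −1568166.56.
At (603067, 4554374): z = 512458.1 + 1056181.8 − 1568166.56 = 473.4 m.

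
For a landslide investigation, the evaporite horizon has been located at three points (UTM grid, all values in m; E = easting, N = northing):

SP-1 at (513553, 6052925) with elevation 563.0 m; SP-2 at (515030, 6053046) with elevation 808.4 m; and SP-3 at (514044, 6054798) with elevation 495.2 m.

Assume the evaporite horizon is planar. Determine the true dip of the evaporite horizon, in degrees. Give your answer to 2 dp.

Two edge vectors: SP-1→SP-2 = (1477, 121, 245.4), SP-1→SP-3 = (491, 1873, -67.8).
Normal n = (SP-1→SP-2) × (SP-1→SP-3) = (-467838, 220632, 2707010).
So ∂z/∂E = −n_x/n_z = 0.17282 and ∂z/∂N = −n_y/n_z = −0.08150.
Gradient magnitude |∇z| = √(a² + b²) = √(0.02987 + 0.00664) = 0.19108.
True dip = arctan(0.19108) = 10.82°, dipping toward WNW (azimuth ≈ 295°).

10.82°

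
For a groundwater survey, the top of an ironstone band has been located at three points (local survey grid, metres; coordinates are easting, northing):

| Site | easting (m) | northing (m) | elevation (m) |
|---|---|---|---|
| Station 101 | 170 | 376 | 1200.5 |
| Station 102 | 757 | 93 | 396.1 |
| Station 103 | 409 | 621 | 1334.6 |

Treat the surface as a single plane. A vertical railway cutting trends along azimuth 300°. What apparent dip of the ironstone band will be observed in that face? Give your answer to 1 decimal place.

Two edge vectors: Station 101→Station 102 = (587, -283, -804.4), Station 101→Station 103 = (239, 245, 134.1).
Normal n = (Station 101→Station 102) × (Station 101→Station 103) = (159127.7, -270968.3, 211452).
So ∂z/∂easting = −n_x/n_z = −0.75255 and ∂z/∂northing = −n_y/n_z = 1.28146.
Unit vector along 300° is (sin 300°, cos 300°) = (-0.8660, 0.5000).
Slope in that direction = a·(-0.8660) + b·(0.5000) = 1.29246.
Apparent dip = arctan|1.29246| = 52.3° (true dip is 56.1°, so apparent ≤ true as expected).

52.3°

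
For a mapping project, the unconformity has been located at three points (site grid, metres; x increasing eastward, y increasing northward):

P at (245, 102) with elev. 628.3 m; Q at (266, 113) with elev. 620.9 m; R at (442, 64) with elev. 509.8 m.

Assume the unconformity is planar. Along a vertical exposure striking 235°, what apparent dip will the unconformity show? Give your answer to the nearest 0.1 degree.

13.4°

Two edge vectors: P→Q = (21, 11, -7.4), P→R = (197, -38, -118.5).
Normal n = (P→Q) × (P→R) = (-1584.7, 1030.7, -2965).
So ∂z/∂x = −n_x/n_z = −0.53447 and ∂z/∂y = −n_y/n_z = 0.34762.
Unit vector along 235° is (sin 235°, cos 235°) = (-0.8192, -0.5736).
Slope in that direction = a·(-0.8192) + b·(-0.5736) = 0.23842.
Apparent dip = arctan|0.23842| = 13.4° (true dip is 32.5°, so apparent ≤ true as expected).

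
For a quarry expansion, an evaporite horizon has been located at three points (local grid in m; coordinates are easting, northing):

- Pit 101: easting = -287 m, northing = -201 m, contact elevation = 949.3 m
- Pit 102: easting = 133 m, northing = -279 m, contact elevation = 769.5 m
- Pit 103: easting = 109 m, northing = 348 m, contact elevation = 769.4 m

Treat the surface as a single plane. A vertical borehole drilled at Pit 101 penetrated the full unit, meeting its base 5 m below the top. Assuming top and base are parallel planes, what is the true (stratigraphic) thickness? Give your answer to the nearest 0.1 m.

4.6 m

Two edge vectors: Pit 101→Pit 102 = (420, -78, -179.8), Pit 101→Pit 103 = (396, 549, -179.9).
Normal n = (Pit 101→Pit 102) × (Pit 101→Pit 103) = (112742.4, 4357.2, 261468).
So ∂z/∂easting = −n_x/n_z = −0.43119 and ∂z/∂northing = −n_y/n_z = −0.01666.
|∇z| = √(a²+b²) = 0.43151, so dip δ = arctan(0.43151) = 23.34°.
True thickness = vertical thickness × cos δ = 5 × cos 23.34° = 4.6 m.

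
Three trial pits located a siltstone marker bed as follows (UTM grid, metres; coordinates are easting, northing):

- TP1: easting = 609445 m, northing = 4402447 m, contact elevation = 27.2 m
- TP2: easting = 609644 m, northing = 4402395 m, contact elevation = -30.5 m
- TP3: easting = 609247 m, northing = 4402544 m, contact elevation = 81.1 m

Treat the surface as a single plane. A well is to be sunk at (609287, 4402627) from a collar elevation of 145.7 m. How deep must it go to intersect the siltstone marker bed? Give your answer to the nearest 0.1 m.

Two edge vectors: TP1→TP2 = (199, -52, -57.7), TP1→TP3 = (-198, 97, 53.9).
Normal n = (TP1→TP2) × (TP1→TP3) = (2794.1, 698.5, 9007).
So ∂z/∂easting = −n_x/n_z = −0.310214278 and ∂z/∂northing = −n_y/n_z = −0.077550794.
Intercept c from TP1: 27.2 + 189058.54 + 341413.26 = 530499.00.
At (609287, 4402627): z_contact = −189009.53 − 341427.22 + 530499.00 = 62.25 m.
Depth below ground = 145.7 − 62.25 = 83.4 m.

83.4 m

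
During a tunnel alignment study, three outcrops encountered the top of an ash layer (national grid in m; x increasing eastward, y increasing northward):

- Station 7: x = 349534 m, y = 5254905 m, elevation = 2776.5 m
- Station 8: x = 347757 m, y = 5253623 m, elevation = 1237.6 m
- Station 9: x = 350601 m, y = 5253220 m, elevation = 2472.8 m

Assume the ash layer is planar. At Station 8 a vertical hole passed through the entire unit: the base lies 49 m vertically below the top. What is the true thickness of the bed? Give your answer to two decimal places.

Let the plane be z = a·x + b·y + c.
Station 8−Station 7: −1777a − 1282b = −1538.9;  Station 9−Station 7: 1067a − 1685b = −303.7.
Solving gives a = 0.50519, b = 0.50014.
|∇z| = √(a²+b²) = 0.71088, so dip δ = arctan(0.71088) = 35.41°.
True thickness = vertical thickness × cos δ = 49 × cos 35.41° = 39.94 m.

39.94 m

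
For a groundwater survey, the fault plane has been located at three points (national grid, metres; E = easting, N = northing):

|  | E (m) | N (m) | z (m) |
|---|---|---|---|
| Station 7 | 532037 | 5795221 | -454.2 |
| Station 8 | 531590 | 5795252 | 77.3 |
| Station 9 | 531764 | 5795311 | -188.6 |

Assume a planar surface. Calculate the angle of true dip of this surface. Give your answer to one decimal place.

56.3°

Let the plane be z = a·E + b·N + c.
Station 8−Station 7: −447a + 31b = 531.5;  Station 9−Station 7: −273a + 90b = 265.6.
Solving gives a = −1.24662, b = −0.83031.
Gradient magnitude |∇z| = √(a² + b²) = √(1.55406 + 0.68941) = 1.49782.
True dip = arctan(1.49782) = 56.3°, dipping toward ENE (azimuth ≈ 056°).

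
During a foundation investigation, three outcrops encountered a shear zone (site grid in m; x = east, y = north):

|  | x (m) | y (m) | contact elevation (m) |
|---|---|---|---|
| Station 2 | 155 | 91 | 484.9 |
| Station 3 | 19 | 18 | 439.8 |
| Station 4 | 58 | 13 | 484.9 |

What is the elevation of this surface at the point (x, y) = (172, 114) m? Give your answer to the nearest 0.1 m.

Let the plane be z = a·x + b·y + c.
Station 3−Station 2: −136a − 73b = −45.1;  Station 4−Station 2: −97a − 78b = 0.
Solving gives a = 0.99739, b = −1.24035.
Then c = 484.9 − a·155 − b·91 = 443.18.
At (172, 114): z = 171.6 − 141.4 + 443.18 = 473.3 m.

473.3 m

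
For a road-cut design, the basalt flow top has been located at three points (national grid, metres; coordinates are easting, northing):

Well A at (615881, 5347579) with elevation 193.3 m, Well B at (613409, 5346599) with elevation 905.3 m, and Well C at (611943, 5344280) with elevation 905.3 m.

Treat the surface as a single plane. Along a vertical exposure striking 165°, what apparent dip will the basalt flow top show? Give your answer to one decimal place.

Two edge vectors: Well A→Well B = (-2472, -980, 712), Well A→Well C = (-3938, -3299, 712).
Normal n = (Well A→Well B) × (Well A→Well C) = (1651128, -1043792, 4295888).
So ∂z/∂easting = −n_x/n_z = −0.38435 and ∂z/∂northing = −n_y/n_z = 0.24297.
Unit vector along 165° is (sin 165°, cos 165°) = (0.2588, -0.9659).
Slope in that direction = a·(0.2588) + b·(-0.9659) = −0.33417.
Apparent dip = arctan|0.33417| = 18.5° (true dip is 24.5°, so apparent ≤ true as expected).

18.5°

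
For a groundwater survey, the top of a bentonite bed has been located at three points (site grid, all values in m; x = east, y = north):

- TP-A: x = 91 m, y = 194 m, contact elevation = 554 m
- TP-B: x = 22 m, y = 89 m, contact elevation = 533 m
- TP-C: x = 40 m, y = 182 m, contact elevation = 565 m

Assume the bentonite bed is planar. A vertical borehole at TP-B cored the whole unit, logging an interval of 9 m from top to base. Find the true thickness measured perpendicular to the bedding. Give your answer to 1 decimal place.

Two edge vectors: TP-A→TP-B = (-69, -105, -21), TP-A→TP-C = (-51, -12, 11).
Normal n = (TP-A→TP-B) × (TP-A→TP-C) = (-1407, 1830, -4527).
So ∂z/∂x = −n_x/n_z = −0.31080 and ∂z/∂y = −n_y/n_z = 0.40424.
|∇z| = √(a²+b²) = 0.50991, so dip δ = arctan(0.50991) = 27.02°.
True thickness = vertical thickness × cos δ = 9 × cos 27.02° = 8.0 m.

8.0 m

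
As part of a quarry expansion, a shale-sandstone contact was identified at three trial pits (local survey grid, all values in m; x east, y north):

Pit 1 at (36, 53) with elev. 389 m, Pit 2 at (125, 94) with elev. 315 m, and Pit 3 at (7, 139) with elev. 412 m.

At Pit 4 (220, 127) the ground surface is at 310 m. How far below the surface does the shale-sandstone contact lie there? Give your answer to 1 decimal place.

73.9 m

Let the plane be z = a·x + b·y + c.
Pit 2−Pit 1: 89a + 41b = −74;  Pit 3−Pit 1: −29a + 86b = 23.
Solving gives a = −0.82630, b = −0.01120.
Then c = 389 − a·36 − b·53 = 419.34.
At (220, 127): z_contact = −181.79 − 1.42 + 419.34 = 236.13 m.
Depth below ground = 310 − 236.13 = 73.9 m.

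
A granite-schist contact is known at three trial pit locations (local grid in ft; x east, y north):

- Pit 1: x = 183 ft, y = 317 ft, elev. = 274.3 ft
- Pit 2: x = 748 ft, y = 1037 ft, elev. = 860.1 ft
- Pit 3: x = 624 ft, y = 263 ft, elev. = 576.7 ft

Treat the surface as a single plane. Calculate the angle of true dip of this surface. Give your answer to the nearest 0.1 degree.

37.2°

Let the plane be z = a·x + b·y + c.
Pit 2−Pit 1: 565a + 720b = 585.8;  Pit 3−Pit 1: 441a − 54b = 302.4.
Solving gives a = 0.71649, b = 0.25136.
Gradient magnitude |∇z| = √(a² + b²) = √(0.51336 + 0.06318) = 0.75931.
True dip = arctan(0.75931) = 37.2°, dipping toward WSW (azimuth ≈ 251°).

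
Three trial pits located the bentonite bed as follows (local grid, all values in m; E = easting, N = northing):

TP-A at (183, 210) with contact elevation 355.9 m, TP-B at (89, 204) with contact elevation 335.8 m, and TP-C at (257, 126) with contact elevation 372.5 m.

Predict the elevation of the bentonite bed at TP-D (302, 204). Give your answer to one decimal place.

Let the plane be z = a·E + b·N + c.
TP-B−TP-A: −94a − 6b = −20.1;  TP-C−TP-A: 74a − 84b = 16.6.
Solving gives a = 0.21439, b = −0.00875.
Then c = 355.9 − a·183 − b·210 = 318.51.
At (302, 204): z = 64.7 − 1.8 + 318.51 = 381.5 m.

381.5 m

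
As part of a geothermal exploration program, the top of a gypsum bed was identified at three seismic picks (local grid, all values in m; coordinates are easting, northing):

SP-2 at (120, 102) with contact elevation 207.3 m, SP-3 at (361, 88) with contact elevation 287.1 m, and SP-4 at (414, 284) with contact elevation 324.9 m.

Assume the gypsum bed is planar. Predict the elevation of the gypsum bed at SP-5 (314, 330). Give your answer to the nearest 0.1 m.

Let the plane be z = a·easting + b·northing + c.
SP-3−SP-2: 241a − 14b = 79.8;  SP-4−SP-2: 294a + 182b = 117.6.
Solving gives a = 0.33703, b = 0.10172.
Then c = 207.3 − a·120 − b·102 = 156.48.
At (314, 330): z = 105.8 + 33.6 + 156.48 = 295.9 m.

295.9 m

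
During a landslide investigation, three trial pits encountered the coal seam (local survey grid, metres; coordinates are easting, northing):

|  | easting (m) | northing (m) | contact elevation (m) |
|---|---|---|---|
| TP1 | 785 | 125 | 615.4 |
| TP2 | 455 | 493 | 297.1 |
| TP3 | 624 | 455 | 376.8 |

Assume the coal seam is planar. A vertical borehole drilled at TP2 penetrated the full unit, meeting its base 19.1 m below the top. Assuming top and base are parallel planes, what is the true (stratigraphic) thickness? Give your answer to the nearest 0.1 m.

16.0 m

Let the plane be z = a·easting + b·northing + c.
TP2−TP1: −330a + 368b = −318.3;  TP3−TP1: −161a + 330b = −238.6.
Solving gives a = 0.34710, b = −0.55369.
|∇z| = √(a²+b²) = 0.65349, so dip δ = arctan(0.65349) = 33.16°.
True thickness = vertical thickness × cos δ = 19.1 × cos 33.16° = 16.0 m.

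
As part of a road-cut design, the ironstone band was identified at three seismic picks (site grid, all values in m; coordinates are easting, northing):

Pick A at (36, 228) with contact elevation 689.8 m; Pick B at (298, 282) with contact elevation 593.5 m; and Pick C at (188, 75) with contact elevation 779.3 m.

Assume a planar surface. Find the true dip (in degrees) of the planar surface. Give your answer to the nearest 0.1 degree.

Let the plane be z = a·easting + b·northing + c.
Pick B−Pick A: 262a + 54b = −96.3;  Pick C−Pick A: 152a − 153b = 89.5.
Solving gives a = −0.20501, b = −0.78864.
Gradient magnitude |∇z| = √(a² + b²) = √(0.04203 + 0.62195) = 0.81485.
True dip = arctan(0.81485) = 39.2°, dipping toward NNE (azimuth ≈ 015°).

39.2°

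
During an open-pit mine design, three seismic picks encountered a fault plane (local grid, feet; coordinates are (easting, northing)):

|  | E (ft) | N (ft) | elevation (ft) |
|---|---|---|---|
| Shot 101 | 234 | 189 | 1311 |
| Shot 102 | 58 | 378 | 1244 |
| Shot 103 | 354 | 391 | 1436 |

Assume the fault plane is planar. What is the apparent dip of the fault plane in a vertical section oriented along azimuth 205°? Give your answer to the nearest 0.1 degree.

Two edge vectors: Shot 101→Shot 102 = (-176, 189, -67), Shot 101→Shot 103 = (120, 202, 125).
Normal n = (Shot 101→Shot 102) × (Shot 101→Shot 103) = (37159, 13960, -58232).
So ∂z/∂E = −n_x/n_z = 0.63812 and ∂z/∂N = −n_y/n_z = 0.23973.
Unit vector along 205° is (sin 205°, cos 205°) = (-0.4226, -0.9063).
Slope in that direction = a·(-0.4226) + b·(-0.9063) = −0.48695.
Apparent dip = arctan|0.48695| = 26.0° (true dip is 34.3°, so apparent ≤ true as expected).

26.0°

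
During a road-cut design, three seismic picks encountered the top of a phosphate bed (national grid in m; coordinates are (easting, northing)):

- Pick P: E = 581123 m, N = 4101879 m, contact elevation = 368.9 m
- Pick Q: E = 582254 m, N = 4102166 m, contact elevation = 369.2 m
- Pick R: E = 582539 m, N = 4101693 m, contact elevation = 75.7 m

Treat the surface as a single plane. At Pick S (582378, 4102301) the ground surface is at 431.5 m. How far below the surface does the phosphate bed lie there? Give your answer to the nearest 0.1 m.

6.5 m

Let the plane be z = a·E + b·N + c.
Pick Q−Pick P: 1131a + 287b = 0.3;  Pick R−Pick P: 1416a − 186b = −293.2.
Solving gives a = −0.136346184, b = 0.538353779.
Then c = 368.9 − a·581123 − b·4101879 = −2128659.26.
At (582378, 4102301): z_contact = −79405.02 + 2208489.25 − 2128659.26 = 424.97 m.
Depth below ground = 431.5 − 424.97 = 6.5 m.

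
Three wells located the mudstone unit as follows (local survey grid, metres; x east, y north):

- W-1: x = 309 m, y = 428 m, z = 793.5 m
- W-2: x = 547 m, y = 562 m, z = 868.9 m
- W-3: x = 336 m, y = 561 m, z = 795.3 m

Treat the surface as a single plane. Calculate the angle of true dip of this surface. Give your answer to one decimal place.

Two edge vectors: W-1→W-2 = (238, 134, 75.4), W-1→W-3 = (27, 133, 1.8).
Normal n = (W-1→W-2) × (W-1→W-3) = (-9787, 1607.4, 28036).
So ∂z/∂x = −n_x/n_z = 0.34909 and ∂z/∂y = −n_y/n_z = −0.05733.
Gradient magnitude |∇z| = √(a² + b²) = √(0.12186 + 0.00329) = 0.35376.
True dip = arctan(0.35376) = 19.5°, dipping toward W (azimuth ≈ 279°).

19.5°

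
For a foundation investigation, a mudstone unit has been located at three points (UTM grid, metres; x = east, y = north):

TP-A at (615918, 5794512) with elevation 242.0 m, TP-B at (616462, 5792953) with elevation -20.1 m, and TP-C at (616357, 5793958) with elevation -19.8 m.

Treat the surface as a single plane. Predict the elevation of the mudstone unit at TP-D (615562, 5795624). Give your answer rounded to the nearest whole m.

407 m

Let the plane be z = a·x + b·y + c.
TP-B−TP-A: 544a − 1559b = −262.1;  TP-C−TP-A: 439a − 554b = −261.8.
Solving gives a = −0.68648992, b = −0.07142432.
Then c = 242 − a·615918 − b·5794512 = 836932.57.
At (615562, 5795624): z = −422577.1 − 413948.5 + 836932.57 = 407.0 m.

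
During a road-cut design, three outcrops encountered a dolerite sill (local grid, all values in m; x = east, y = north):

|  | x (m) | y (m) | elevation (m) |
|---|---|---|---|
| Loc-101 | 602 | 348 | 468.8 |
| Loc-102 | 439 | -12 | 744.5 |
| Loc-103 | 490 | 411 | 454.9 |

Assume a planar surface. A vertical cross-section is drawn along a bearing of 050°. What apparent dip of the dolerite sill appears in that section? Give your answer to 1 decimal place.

Two edge vectors: Loc-101→Loc-102 = (-163, -360, 275.7), Loc-101→Loc-103 = (-112, 63, -13.9).
Normal n = (Loc-101→Loc-102) × (Loc-101→Loc-103) = (-12365.1, -33144.1, -50589).
So ∂z/∂x = −n_x/n_z = −0.24442 and ∂z/∂y = −n_y/n_z = −0.65516.
Unit vector along 050° is (sin 50°, cos 50°) = (0.7660, 0.6428).
Slope in that direction = a·(0.7660) + b·(0.6428) = −0.60837.
Apparent dip = arctan|0.60837| = 31.3° (true dip is 35.0°, so apparent ≤ true as expected).

31.3°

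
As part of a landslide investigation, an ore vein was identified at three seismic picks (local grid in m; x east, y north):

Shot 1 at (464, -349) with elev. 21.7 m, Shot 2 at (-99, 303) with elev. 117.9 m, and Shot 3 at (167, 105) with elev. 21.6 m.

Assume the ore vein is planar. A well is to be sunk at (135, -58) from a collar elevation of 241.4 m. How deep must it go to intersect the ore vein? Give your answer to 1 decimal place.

Two edge vectors: Shot 1→Shot 2 = (-563, 652, 96.2), Shot 1→Shot 3 = (-297, 454, -0.1).
Normal n = (Shot 1→Shot 2) × (Shot 1→Shot 3) = (-43740, -28627.7, -61958).
So ∂z/∂x = −n_x/n_z = −0.70596 and ∂z/∂y = −n_y/n_z = −0.46205.
Intercept c from Shot 1: 21.7 + 327.57 − 161.26 = 188.01.
At (135, -58): z_contact = −95.30 + 26.80 + 188.01 = 119.50 m.
Depth below ground = 241.4 − 119.50 = 121.9 m.

121.9 m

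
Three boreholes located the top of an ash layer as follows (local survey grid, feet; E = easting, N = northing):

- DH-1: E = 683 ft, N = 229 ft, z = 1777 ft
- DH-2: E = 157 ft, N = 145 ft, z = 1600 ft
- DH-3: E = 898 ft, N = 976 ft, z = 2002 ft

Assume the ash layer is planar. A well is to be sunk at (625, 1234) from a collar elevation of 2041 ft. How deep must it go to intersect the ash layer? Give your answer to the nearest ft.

66 ft

Two edge vectors: DH-1→DH-2 = (-526, -84, -177), DH-1→DH-3 = (215, 747, 225).
Normal n = (DH-1→DH-2) × (DH-1→DH-3) = (113319, 80295, -374862).
So ∂z/∂E = −n_x/n_z = 0.30230 and ∂z/∂N = −n_y/n_z = 0.21420.
Intercept c from DH-1: 1777 − 206.47 − 49.05 = 1521.48.
At (625, 1234): z_contact = 188.9 + 264.3 + 1521.48 = 1974.7 ft.
Depth below ground = 2041 − 1974.7 = 66 ft.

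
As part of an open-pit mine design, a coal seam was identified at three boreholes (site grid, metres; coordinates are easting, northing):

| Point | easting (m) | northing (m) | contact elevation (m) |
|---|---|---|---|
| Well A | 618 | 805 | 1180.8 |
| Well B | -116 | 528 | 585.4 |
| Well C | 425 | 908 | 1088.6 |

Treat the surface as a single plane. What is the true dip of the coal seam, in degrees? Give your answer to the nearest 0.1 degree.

37.5°

Let the plane be z = a·easting + b·northing + c.
Well B−Well A: −734a − 277b = −595.4;  Well C−Well A: −193a + 103b = −92.2.
Solving gives a = 0.67305, b = 0.36600.
Gradient magnitude |∇z| = √(a² + b²) = √(0.45299 + 0.13396) = 0.76613.
True dip = arctan(0.76613) = 37.5°, dipping toward WSW (azimuth ≈ 241°).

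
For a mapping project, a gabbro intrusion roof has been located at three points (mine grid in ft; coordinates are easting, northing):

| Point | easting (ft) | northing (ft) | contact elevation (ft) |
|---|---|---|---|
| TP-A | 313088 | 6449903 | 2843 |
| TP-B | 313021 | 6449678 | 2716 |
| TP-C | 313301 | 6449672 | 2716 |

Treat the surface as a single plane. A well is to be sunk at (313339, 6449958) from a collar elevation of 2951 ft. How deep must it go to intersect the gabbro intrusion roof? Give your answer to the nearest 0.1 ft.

74.1 ft

Two edge vectors: TP-A→TP-B = (-67, -225, -127), TP-A→TP-C = (213, -231, -127).
Normal n = (TP-A→TP-B) × (TP-A→TP-C) = (-762, -35560, 63402).
So ∂z/∂easting = −n_x/n_z = 0.012018548 and ∂z/∂northing = −n_y/n_z = 0.560865588.
Intercept c from TP-A: 2843 − 3762.86 − 3617528.64 = −3618448.50.
At (313339, 6449958): z_contact = 3765.88 + 3617559.49 − 3618448.50 = 2876.86 ft.
Depth below ground = 2951 − 2876.86 = 74.1 ft.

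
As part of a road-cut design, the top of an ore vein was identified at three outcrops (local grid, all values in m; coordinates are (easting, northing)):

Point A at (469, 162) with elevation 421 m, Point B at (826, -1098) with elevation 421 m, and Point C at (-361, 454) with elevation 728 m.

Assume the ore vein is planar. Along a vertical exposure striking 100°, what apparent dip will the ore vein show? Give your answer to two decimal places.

Two edge vectors: Point A→Point B = (357, -1260, 0), Point A→Point C = (-830, 292, 307).
Normal n = (Point A→Point B) × (Point A→Point C) = (-386820, -109599, -941556).
So ∂z/∂E = −n_x/n_z = −0.41083 and ∂z/∂N = −n_y/n_z = −0.11640.
Unit vector along 100° is (sin 100°, cos 100°) = (0.9848, -0.1736).
Slope in that direction = a·(0.9848) + b·(-0.1736) = −0.38438.
Apparent dip = arctan|0.38438| = 21.03° (true dip is 23.1°, so apparent ≤ true as expected).

21.03°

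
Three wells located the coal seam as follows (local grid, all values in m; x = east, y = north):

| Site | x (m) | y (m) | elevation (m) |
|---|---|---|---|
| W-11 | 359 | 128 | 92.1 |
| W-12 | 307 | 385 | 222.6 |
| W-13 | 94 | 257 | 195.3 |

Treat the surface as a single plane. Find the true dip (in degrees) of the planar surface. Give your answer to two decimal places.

Two edge vectors: W-11→W-12 = (-52, 257, 130.5), W-11→W-13 = (-265, 129, 103.2).
Normal n = (W-11→W-12) × (W-11→W-13) = (9687.9, -29216.1, 61397).
So ∂z/∂x = −n_x/n_z = −0.15779 and ∂z/∂y = −n_y/n_z = 0.47586.
Gradient magnitude |∇z| = √(a² + b²) = √(0.02490 + 0.22644) = 0.50133.
True dip = arctan(0.50133) = 26.63°, dipping toward SSE (azimuth ≈ 162°).

26.63°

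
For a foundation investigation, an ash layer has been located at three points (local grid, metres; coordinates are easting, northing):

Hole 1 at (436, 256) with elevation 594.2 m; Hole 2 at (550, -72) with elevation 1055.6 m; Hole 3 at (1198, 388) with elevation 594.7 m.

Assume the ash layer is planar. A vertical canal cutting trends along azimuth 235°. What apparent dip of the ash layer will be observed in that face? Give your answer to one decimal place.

Let the plane be z = a·easting + b·northing + c.
Hole 2−Hole 1: 114a − 328b = 461.4;  Hole 3−Hole 1: 762a + 132b = 0.5.
Solving gives a = 0.23046, b = −1.32661.
Unit vector along 235° is (sin 235°, cos 235°) = (-0.8192, -0.5736).
Slope in that direction = a·(-0.8192) + b·(-0.5736) = 0.57213.
Apparent dip = arctan|0.57213| = 29.8° (true dip is 53.4°, so apparent ≤ true as expected).

29.8°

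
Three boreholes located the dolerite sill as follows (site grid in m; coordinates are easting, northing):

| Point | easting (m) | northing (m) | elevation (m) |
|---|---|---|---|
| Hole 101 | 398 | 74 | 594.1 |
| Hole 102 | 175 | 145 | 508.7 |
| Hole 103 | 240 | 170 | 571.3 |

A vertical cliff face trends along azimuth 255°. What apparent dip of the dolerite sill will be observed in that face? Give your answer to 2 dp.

39.94°

Let the plane be z = a·easting + b·northing + c.
Hole 102−Hole 101: −223a + 71b = −85.4;  Hole 103−Hole 101: −158a + 96b = −22.8.
Solving gives a = 0.64569, b = 0.82520.
Unit vector along 255° is (sin 255°, cos 255°) = (-0.9659, -0.2588).
Slope in that direction = a·(-0.9659) + b·(-0.2588) = −0.83727.
Apparent dip = arctan|0.83727| = 39.94° (true dip is 46.3°, so apparent ≤ true as expected).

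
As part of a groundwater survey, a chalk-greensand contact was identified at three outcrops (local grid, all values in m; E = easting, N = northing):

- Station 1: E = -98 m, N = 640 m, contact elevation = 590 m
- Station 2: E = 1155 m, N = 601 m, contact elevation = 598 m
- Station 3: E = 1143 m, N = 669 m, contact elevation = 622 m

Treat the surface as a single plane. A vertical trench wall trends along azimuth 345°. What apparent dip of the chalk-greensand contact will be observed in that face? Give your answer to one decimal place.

18.7°

Let the plane be z = a·E + b·N + c.
Station 2−Station 1: 1253a − 39b = 8;  Station 3−Station 1: 1241a + 29b = 32.
Solving gives a = 0.01747, b = 0.35602.
Unit vector along 345° is (sin 345°, cos 345°) = (-0.2588, 0.9659).
Slope in that direction = a·(-0.2588) + b·(0.9659) = 0.33937.
Apparent dip = arctan|0.33937| = 18.7° (true dip is 19.6°, so apparent ≤ true as expected).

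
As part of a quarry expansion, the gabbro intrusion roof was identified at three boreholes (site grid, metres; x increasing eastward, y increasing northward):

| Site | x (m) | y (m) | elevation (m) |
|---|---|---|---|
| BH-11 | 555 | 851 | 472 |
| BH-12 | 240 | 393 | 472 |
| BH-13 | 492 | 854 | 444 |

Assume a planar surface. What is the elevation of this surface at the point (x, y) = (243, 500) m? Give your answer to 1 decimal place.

Let the plane be z = a·x + b·y + c.
BH-12−BH-11: −315a − 458b = 0;  BH-13−BH-11: −63a + 3b = −28.
Solving gives a = 0.43035, b = −0.29598.
Then c = 472 − a·555 − b·851 = 485.04.
At (243, 500): z = 104.6 − 148.0 + 485.04 = 441.6 m.

441.6 m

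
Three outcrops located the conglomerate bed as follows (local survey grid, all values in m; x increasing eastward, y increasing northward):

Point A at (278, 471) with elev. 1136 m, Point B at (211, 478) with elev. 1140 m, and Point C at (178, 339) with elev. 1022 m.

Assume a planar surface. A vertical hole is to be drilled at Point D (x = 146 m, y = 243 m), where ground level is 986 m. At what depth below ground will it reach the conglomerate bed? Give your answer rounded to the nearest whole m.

46 m

Let the plane be z = a·x + b·y + c.
Point B−Point A: −67a + 7b = 4;  Point C−Point A: −100a − 132b = −114.
Solving gives a = 0.02829, b = 0.84220.
Then c = 1136 − a·278 − b·471 = 731.46.
At (146, 243): z_contact = 4.1 + 204.7 + 731.46 = 940.2 m.
Depth below ground = 986 − 940.2 = 46 m.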